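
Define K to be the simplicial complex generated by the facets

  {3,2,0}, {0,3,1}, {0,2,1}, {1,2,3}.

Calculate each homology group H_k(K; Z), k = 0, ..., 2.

We work with the vertex ordering 0 < 1 < 2 < 3. The simplices of K, each written with vertices in increasing order, are:

  0-simplices (4): [0], [1], [2], [3]
  1-simplices (6): [0,1], [0,2], [0,3], [1,2], [1,3], [2,3]
  2-simplices (4): [0,1,2], [0,1,3], [0,2,3], [1,2,3]

giving chain groups C_0 ≅ Z^4, C_1 ≅ Z^6, C_2 ≅ Z^4.

Boundary ∂_1: C_1 → C_0 maps an edge to its endpoints' difference, ∂[p,q] = q − p. For instance
  ∂[1,3] = [3] − [1].
The 4×6 boundary matrix has rank 3 and Smith normal form diag(1,1,1).

∂_2: C_2 → C_1 maps a triangle to the signed sum of its edges. For instance
  ∂[0,1,3] = [1,3] − [0,3] + [0,1],
  ∂[1,2,3] = [2,3] − [1,3] + [1,2].
As a 6×4 matrix over Z this has rank 3, with invariant factors (1,1,1).

Computing H_k = (kernel of ∂_k) / (image of ∂_{k+1}):

  H_0: rank C_0 − rank ∂_1 = 4 − 3 = 1, and the invariant factors of ∂_1 are all 1, so H_0 ≅ Z.
  H_1: rank ker ∂_1 − rank ∂_2 = (6 − 3) − 3 = 0, and the invariant factors of ∂_2 are all 1, so H_1 ≅ 0.
  H_2: rank ker ∂_2 − rank ∂_3 = (4 − 3) − 0 = 1, and there is no ∂_3, so H_2 ≅ Z.

H_0 ≅ Z,  H_1 = 0,  H_2 ≅ Z.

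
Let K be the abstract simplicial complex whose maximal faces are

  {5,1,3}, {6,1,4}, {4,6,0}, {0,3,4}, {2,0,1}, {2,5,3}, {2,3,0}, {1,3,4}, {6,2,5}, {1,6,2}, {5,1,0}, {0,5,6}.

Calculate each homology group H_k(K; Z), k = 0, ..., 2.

Take the total order 0 < 1 < 2 < 3 < 4 < 5 < 6 on the vertex set. Then K (dimension 2) consists of the simplices:

  0-simplices (7): [0], [1], [2], [3], [4], [5], [6]
  1-simplices (18): [0,1], [0,2], [0,3], [0,4], [0,5], [0,6], [1,2], [1,3], [1,4], [1,5], [1,6], [2,3], [2,5], [2,6], [3,4], [3,5], [4,6], [5,6]
  2-simplices (12): [0,1,2], [0,1,5], [0,2,3], [0,3,4], [0,4,6], [0,5,6], [1,2,6], [1,3,4], [1,3,5], [1,4,6], [2,3,5], [2,5,6]

so the chain groups are C_0 ≅ Z^7, C_1 ≅ Z^18, C_2 ≅ Z^12.

The boundary map ∂_1: C_1 → C_0 is given by ∂[p,q] = [q] − [p]. For instance
  ∂[3,5] = [5] − [3].
As a 7×18 matrix over Z this has rank 6, with invariant factors (1,1,1,1,1,1).

∂_2: C_2 → C_1 maps a triangle to the signed sum of its edges. For instance
  ∂[0,4,6] = [4,6] − [0,6] + [0,4],
  ∂[0,2,3] = [2,3] − [0,3] + [0,2].
The 18×12 boundary matrix has rank 12 and Smith normal form diag(1,1,1,1,1,1,1,1,1,1,1,2).

Computing H_k = (kernel of ∂_k) / (image of ∂_{k+1}):

  H_0: rank C_0 − rank ∂_1 = 7 − 6 = 1, and the invariant factors of ∂_1 are all 1, so H_0 = Z.
  H_1: rank ker ∂_1 − rank ∂_2 = (18 − 6) − 12 = 0, and ∂_2 has invariant factor 2 > 1, so H_1 = Z_2.
  H_2: rank ker ∂_2 − rank ∂_3 = (12 − 12) − 0 = 0, and there is no ∂_3, so H_2 = 0.

H_0 = Z,  H_1 = Z_2,  H_2 = 0.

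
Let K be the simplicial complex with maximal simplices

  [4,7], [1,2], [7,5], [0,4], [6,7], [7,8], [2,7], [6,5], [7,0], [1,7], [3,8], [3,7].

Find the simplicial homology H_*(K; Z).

K has 9 vertices, 12 edges.
rank ∂_0 = 0, rank ∂_1 = 8 ⇒ b_0 = 9 − 0 − 8 = 1; all invariant factors of ∂_1 are 1 so no torsion. So H_0 = Z.
rank ∂_1 = 8, rank ∂_2 = 0 ⇒ b_1 = 12 − 8 − 0 = 4. So H_1 = Z^4.

H_0 = Z,  H_1 = Z^4.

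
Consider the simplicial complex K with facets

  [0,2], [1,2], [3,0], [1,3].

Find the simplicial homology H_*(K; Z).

Take the total order 0 < 1 < 2 < 3 on the vertex set. Then K (dimension 1) consists of the simplices:

  0-simplices (4): [0], [1], [2], [3]
  1-simplices (4): [0,2], [0,3], [1,2], [1,3]

giving chain groups C_0 ≅ Z^4, C_1 ≅ Z^4.

The boundary map ∂_1: C_1 → C_0 maps an edge to its endpoints' difference, ∂[p,q] = q − p. For instance
  ∂[1,3] = [3] − [1].
As a 4×4 matrix over Z this has rank 3, with invariant factors (1,1,1).

Reading off H_k = ker ∂_k / im ∂_{k+1}:

  H_0: rank C_0 − rank ∂_1 = 4 − 3 = 1, and the invariant factors of ∂_1 are all 1, so H_0 = Z.
  H_1: rank ker ∂_1 − rank ∂_2 = (4 − 3) − 0 = 1, and there is no ∂_2, so H_1 = Z.

(K is a triangulation of the circle S^1.)

H_0 ≅ Z,  H_1 ≅ Z.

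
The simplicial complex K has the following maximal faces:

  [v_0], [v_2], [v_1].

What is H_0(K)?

We work with the vertex ordering v_0 < v_1 < v_2. The simplices of K, each written with vertices in increasing order, are:

  0-simplices (3): [v_0], [v_1], [v_2]

giving chain groups C_0 ≅ Z^3.

Now H_k = ker ∂_k / im ∂_{k+1}, so:

  H_0: rank C_0 − rank ∂_1 = 3 − 0 = 3, and there is no ∂_1, so H_0 ≅ Z^3.

H_0 = Z^3.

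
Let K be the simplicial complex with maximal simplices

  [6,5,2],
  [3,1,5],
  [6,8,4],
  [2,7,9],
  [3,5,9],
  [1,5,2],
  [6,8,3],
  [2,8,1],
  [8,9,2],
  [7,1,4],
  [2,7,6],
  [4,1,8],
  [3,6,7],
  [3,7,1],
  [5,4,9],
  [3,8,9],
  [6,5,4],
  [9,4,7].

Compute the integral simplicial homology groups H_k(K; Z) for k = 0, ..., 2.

Take the total order 1 < 2 < 3 < 4 < 5 < 6 < 7 < 8 < 9 on the vertex set. Then K (dimension 2) consists of the simplices:

  0-simplices (9): [1], [2], [3], [4], [5], [6], [7], [8], [9]
  1-simplices (27): (27 of them)
  2-simplices (18): [1,2,5], [1,2,8], [1,3,5], [1,3,7], [1,4,7], [1,4,8], [2,5,6], [2,6,7], [2,7,9], [2,8,9], [3,5,9], [3,6,7], [3,6,8], [3,8,9], [4,5,6], [4,5,9], [4,6,8], [4,7,9]

Hence C_0 ≅ Z^9, C_1 ≅ Z^27, C_2 ≅ Z^18.

∂_1: C_1 → C_0 maps an edge to its endpoints' difference, ∂[p,q] = q − p. For instance
  ∂[3,7] = [7] − [3].
This gives a 9×27 integer matrix of rank 8; reducing to Smith normal form yields diagonal entries (1,1,1,1,1,1,1,1).

Boundary ∂_2: C_2 → C_1 acts by ∂[p,q,r] = [q,r] − [p,r] + [p,q]. For instance
  ∂[3,8,9] = [8,9] − [3,9] + [3,8],
  ∂[2,6,7] = [6,7] − [2,7] + [2,6].
As a 27×18 matrix over Z this has rank 17, with invariant factors (1,1,1,1,1,1,1,1,1,1,1,1,1,1,1,1,1).

Now H_k = ker ∂_k / im ∂_{k+1}, so:

  H_0: rank C_0 − rank ∂_1 = 9 − 8 = 1, and the invariant factors of ∂_1 are all 1, so H_0 ≅ Z.
  H_1: rank ker ∂_1 − rank ∂_2 = (27 − 8) − 17 = 2, and the invariant factors of ∂_2 are all 1, so H_1 ≅ Z^2.
  H_2: rank ker ∂_2 − rank ∂_3 = (18 − 17) − 0 = 1, and there is no ∂_3, so H_2 ≅ Z.

H_0 ≅ Z,  H_1 ≅ Z^2,  H_2 ≅ Z.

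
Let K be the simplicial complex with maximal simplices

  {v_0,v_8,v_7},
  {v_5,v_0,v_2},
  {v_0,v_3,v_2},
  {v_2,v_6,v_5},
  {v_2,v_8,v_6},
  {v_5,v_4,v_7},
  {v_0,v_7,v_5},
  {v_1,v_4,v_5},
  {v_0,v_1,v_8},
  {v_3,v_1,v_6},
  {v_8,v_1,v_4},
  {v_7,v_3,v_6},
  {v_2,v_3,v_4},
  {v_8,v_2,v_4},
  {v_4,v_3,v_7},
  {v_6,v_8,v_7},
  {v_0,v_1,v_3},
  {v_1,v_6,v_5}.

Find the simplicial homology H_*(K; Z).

Fix the vertex order v_0 < v_1 < v_2 < v_3 < v_4 < v_5 < v_6 < v_7 < v_8 and write every simplex with vertices in increasing order. Then dim K = 2 and the simplices of K are:

  0-simplices (9): [v_0], [v_1], [v_2], [v_3], [v_4], [v_5], [v_6], [v_7], [v_8]
  1-simplices (27): (27 of them)
  2-simplices (18): (18 of them)

giving chain groups C_0 ≅ Z^9, C_1 ≅ Z^27, C_2 ≅ Z^18.

∂_1: C_1 → C_0 sends each edge [p,q] (with p < q) to q − p. For instance
  ∂[v_0,v_8] = [v_8] − [v_0].
The resulting 9×27 matrix has rank 8, and its Smith normal form has invariant factors (1,1,1,1,1,1,1,1).

The boundary map ∂_2: C_2 → C_1 sends each 2-simplex [p,q,r] to [q,r] − [p,r] + [p,q]. For instance
  ∂[v_2,v_5,v_6] = [v_5,v_6] − [v_2,v_6] + [v_2,v_5],
  ∂[v_0,v_5,v_7] = [v_5,v_7] − [v_0,v_7] + [v_0,v_5].
As a 27×18 matrix over Z this has rank 17, with invariant factors (1,1,1,1,1,1,1,1,1,1,1,1,1,1,1,1,1).

Reading off H_k = ker ∂_k / im ∂_{k+1}:

  H_0: rank C_0 − rank ∂_1 = 9 − 8 = 1, and the invariant factors of ∂_1 are all 1, so H_0 ≅ Z.
  H_1: rank ker ∂_1 − rank ∂_2 = (27 − 8) − 17 = 2, and the invariant factors of ∂_2 are all 1, so H_1 ≅ Z^2.
  H_2: rank ker ∂_2 − rank ∂_3 = (18 − 17) − 0 = 1, and there is no ∂_3, so H_2 ≅ Z.

As a check, the Euler characteristic is 9 − 27 + 18 = 0, which agrees with 1 − 2 + 1 = 0.

H_0 = Z,  H_1 = Z^2,  H_2 = Z.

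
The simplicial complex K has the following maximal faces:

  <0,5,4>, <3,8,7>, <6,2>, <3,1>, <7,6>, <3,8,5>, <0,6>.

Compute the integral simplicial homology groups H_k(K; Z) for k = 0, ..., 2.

Order the vertices as 0 < 1 < 2 < 3 < 4 < 5 < 6 < 7 < 8. Listing each simplex with vertices in this order, K has dimension 2 with simplices:

  0-simplices (9): [0], [1], [2], [3], [4], [5], [6], [7], [8]
  1-simplices (12): [0,4], [0,5], [0,6], [1,3], [2,6], [3,5], [3,7], [3,8], [4,5], [5,8], [6,7], [7,8]
  2-simplices (3): [0,4,5], [3,5,8], [3,7,8]

so the chain groups are C_0 ≅ Z^9, C_1 ≅ Z^12, C_2 ≅ Z^3.

∂_1: C_1 → C_0 is given by ∂[p,q] = [q] − [p].
This gives a 9×12 integer matrix of rank 8; reducing to Smith normal form yields diagonal entries (1,1,1,1,1,1,1,1).

The boundary map ∂_2: C_2 → C_1 maps a triangle to the signed sum of its edges. For instance
  ∂[3,7,8] = [7,8] − [3,8] + [3,7],
  ∂[3,5,8] = [5,8] − [3,8] + [3,5].
The resulting 12×3 matrix has rank 3, and its Smith normal form has invariant factors (1,1,1).

Reading off H_k = ker ∂_k / im ∂_{k+1}:

  H_0: rank C_0 − rank ∂_1 = 9 − 8 = 1, and the invariant factors of ∂_1 are all 1, so H_0 ≅ Z.
  H_1: rank ker ∂_1 − rank ∂_2 = (12 − 8) − 3 = 1, and the invariant factors of ∂_2 are all 1, so H_1 ≅ Z.
  H_2: rank ker ∂_2 − rank ∂_3 = (3 − 3) − 0 = 0, and there is no ∂_3, so H_2 ≅ 0.

H_0 = Z,  H_1 = Z,  H_2 = 0.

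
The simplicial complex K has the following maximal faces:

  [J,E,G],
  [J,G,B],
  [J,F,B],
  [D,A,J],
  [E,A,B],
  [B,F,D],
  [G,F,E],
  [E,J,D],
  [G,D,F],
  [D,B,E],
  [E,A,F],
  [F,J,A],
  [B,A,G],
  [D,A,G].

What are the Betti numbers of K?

b_0 = 1, b_1 = 2, b_2 = 1.

Fix the vertex order A < B < D < E < F < G < J and write every simplex with vertices in increasing order. Then dim K = 2 and the simplices of K are:

  0-simplices (7): A, B, D, E, F, G, J
  1-simplices (21): AB, AD, AE, AF, AG, AJ, BD, BE, BF, BG, BJ, DE, DF, DG, DJ, EF, EG, EJ, FG, FJ, GJ
  2-simplices (14): ABE, ABG, ADG, ADJ, AEF, AFJ, BDE, BDF, BFJ, BGJ, DEJ, DFG, EFG, EGJ

so the chain groups are C_0 ≅ Z^7, C_1 ≅ Z^21, C_2 ≅ Z^14.

∂_1: C_1 → C_0 is given by ∂[p,q] = [q] − [p]. For instance
  ∂EG = G − E.
The 7×21 boundary matrix has rank 6 and Smith normal form diag(1,1,1,1,1,1).

The boundary map ∂_2: C_2 → C_1 maps a triangle to the signed sum of its edges. For instance
  ∂ADG = DG − AG + AD,
  ∂BGJ = GJ − BJ + BG.
The 21×14 boundary matrix has rank 13 and Smith normal form diag(1,1,1,1,1,1,1,1,1,1,1,1,1).

Now H_k = ker ∂_k / im ∂_{k+1}, so:

  H_0: rank C_0 − rank ∂_1 = 7 − 6 = 1, and the invariant factors of ∂_1 are all 1, so H_0 ≅ Z.
  H_1: rank ker ∂_1 − rank ∂_2 = (21 − 6) − 13 = 2, and the invariant factors of ∂_2 are all 1, so H_1 ≅ Z^2.
  H_2: rank ker ∂_2 − rank ∂_3 = (14 − 13) − 0 = 1, and there is no ∂_3, so H_2 ≅ Z.

As a check, the Euler characteristic is 7 − 21 + 14 = 0, which agrees with 1 − 2 + 1 = 0.

Hence the Betti numbers are b_0 = 1, b_1 = 2, b_2 = 1.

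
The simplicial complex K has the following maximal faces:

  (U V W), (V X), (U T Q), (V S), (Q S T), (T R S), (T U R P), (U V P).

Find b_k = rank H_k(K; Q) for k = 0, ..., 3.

Fix the vertex order P < Q < R < S < T < U < V < W < X and write every simplex with vertices in increasing order. Then dim K = 3 and the simplices of K are:

  0-simplices (9): P, Q, R, S, T, U, V, W, X
  1-simplices (17): PR, PT, PU, PV, QS, QT, QU, RS, RT, RU, ST, SV, TU, UV, UW, VW, VX
  2-simplices (9): PRT, PRU, PTU, PUV, QST, QTU, RST, RTU, UVW
  3-simplices (1): PRTU

so the chain groups are C_0 ≅ Z^9, C_1 ≅ Z^17, C_2 ≅ Z^9, C_3 ≅ Z^1.

The boundary map ∂_1: C_1 → C_0 maps an edge to its endpoints' difference, ∂[p,q] = q − p. For instance
  ∂PV = V − P.
The 9×17 boundary matrix has rank 8 and Smith normal form diag(1,1,1,1,1,1,1,1).

∂_2: C_2 → C_1 sends each 2-simplex [p,q,r] to [q,r] − [p,r] + [p,q]. For instance
  ∂PRT = RT − PT + PR,
  ∂UVW = VW − UW + UV.
As a 17×9 matrix over Z this has rank 8, with invariant factors (1,1,1,1,1,1,1,1).

∂_3: C_3 → C_2 sends each 3-simplex σ to the alternating sum Σ_i (−1)^i (σ with its i-th vertex removed). For instance
  ∂PRTU = RTU − PTU + PRU − PRT.
As a 9×1 matrix over Z this has rank 1, with invariant factors (1).

From H_k ≅ ker(∂_k) / im(∂_{k+1}) we obtain:

  H_0: rank C_0 − rank ∂_1 = 9 − 8 = 1, and the invariant factors of ∂_1 are all 1, so H_0 ≅ Z.
  H_1: rank ker ∂_1 − rank ∂_2 = (17 − 8) − 8 = 1, and the invariant factors of ∂_2 are all 1, so H_1 ≅ Z.
  H_2: rank ker ∂_2 − rank ∂_3 = (9 − 8) − 1 = 0, and the invariant factors of ∂_3 are all 1, so H_2 ≅ 0.
  H_3: rank ker ∂_3 − rank ∂_4 = (1 − 1) − 0 = 0, and there is no ∂_4, so H_3 ≅ 0.

As a check, the Euler characteristic is 9 − 17 + 9 − 1 = 0, which agrees with 1 − 1 + 0 − 0 = 0.

Hence the Betti numbers are b_0 = 1, b_1 = 1, b_2 = 0, b_3 = 0.

b_0 = 1, b_1 = 1, b_2 = 0, b_3 = 0.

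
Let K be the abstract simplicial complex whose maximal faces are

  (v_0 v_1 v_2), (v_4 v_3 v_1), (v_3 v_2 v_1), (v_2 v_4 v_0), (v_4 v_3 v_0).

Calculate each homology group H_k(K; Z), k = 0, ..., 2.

Take the total order v_0 < v_1 < v_2 < v_3 < v_4 on the vertex set. Then K (dimension 2) consists of the simplices:

  0-simplices (5): [v_0], [v_1], [v_2], [v_3], [v_4]
  1-simplices (10): [v_0,v_1], [v_0,v_2], [v_0,v_3], [v_0,v_4], [v_1,v_2], [v_1,v_3], [v_1,v_4], [v_2,v_3], [v_2,v_4], [v_3,v_4]
  2-simplices (5): [v_0,v_1,v_2], [v_0,v_2,v_4], [v_0,v_3,v_4], [v_1,v_2,v_3], [v_1,v_3,v_4]

so the chain groups are C_0 ≅ Z^5, C_1 ≅ Z^10, C_2 ≅ Z^5.

Boundary ∂_1: C_1 → C_0 is given by ∂[p,q] = [q] − [p]. For instance
  ∂[v_1,v_2] = [v_2] − [v_1].
The 5×10 boundary matrix has rank 4 and Smith normal form diag(1,1,1,1).

∂_2: C_2 → C_1 acts by ∂[p,q,r] = [q,r] − [p,r] + [p,q]. For instance
  ∂[v_0,v_3,v_4] = [v_3,v_4] − [v_0,v_4] + [v_0,v_3],
  ∂[v_0,v_2,v_4] = [v_2,v_4] − [v_0,v_4] + [v_0,v_2].
The 10×5 boundary matrix has rank 5 and Smith normal form diag(1,1,1,1,1).

Now H_k = ker ∂_k / im ∂_{k+1}, so:

  H_0: rank C_0 − rank ∂_1 = 5 − 4 = 1, and the invariant factors of ∂_1 are all 1, so H_0 = Z.
  H_1: rank ker ∂_1 − rank ∂_2 = (10 − 4) − 5 = 1, and the invariant factors of ∂_2 are all 1, so H_1 = Z.
  H_2: rank ker ∂_2 − rank ∂_3 = (5 − 5) − 0 = 0, and there is no ∂_3, so H_2 = 0.

As a check, the Euler characteristic is 5 − 10 + 5 = 0, which agrees with 1 − 1 + 0 = 0.

H_0 ≅ Z,  H_1 ≅ Z,  H_2 = 0.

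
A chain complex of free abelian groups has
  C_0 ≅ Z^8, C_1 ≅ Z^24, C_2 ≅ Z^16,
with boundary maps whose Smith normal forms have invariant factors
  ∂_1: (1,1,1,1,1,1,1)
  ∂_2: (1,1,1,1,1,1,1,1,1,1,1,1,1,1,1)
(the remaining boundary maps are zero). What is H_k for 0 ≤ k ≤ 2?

H_0: b_0 = 8 − 0 − 7 = 1; torsion from ∂_1 factors > 1: none. So H_0 ≅ Z.
H_1: b_1 = 24 − 7 − 15 = 2; torsion from ∂_2 factors > 1: none. So H_1 ≅ Z^2.
H_2: b_2 = 16 − 15 − 0 = 1; torsion from ∂_3 factors > 1: none. So H_2 ≅ Z.

H_0 ≅ Z,  H_1 ≅ Z^2,  H_2 ≅ Z.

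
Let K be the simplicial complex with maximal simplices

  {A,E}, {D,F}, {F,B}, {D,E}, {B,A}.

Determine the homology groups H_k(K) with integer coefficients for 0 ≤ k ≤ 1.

We work with the vertex ordering A < B < D < E < F. The simplices of K, each written with vertices in increasing order, are:

  0-simplices (5): A, B, D, E, F
  1-simplices (5): AB, AE, BF, DE, DF

giving chain groups C_0 ≅ Z^5, C_1 ≅ Z^5.

The boundary map ∂_1: C_1 → C_0 is given by ∂[p,q] = [q] − [p]. For instance
  ∂DF = F − D.
This gives a 5×5 integer matrix of rank 4; reducing to Smith normal form yields diagonal entries (1,1,1,1).

From H_k ≅ ker(∂_k) / im(∂_{k+1}) we obtain:

  H_0: rank C_0 − rank ∂_1 = 5 − 4 = 1, and the invariant factors of ∂_1 are all 1, so H_0 ≅ Z.
  H_1: rank ker ∂_1 − rank ∂_2 = (5 − 4) − 0 = 1, and there is no ∂_2, so H_1 ≅ Z.

(K is a triangulation of the circle S^1.)

H_0 ≅ Z,  H_1 ≅ Z.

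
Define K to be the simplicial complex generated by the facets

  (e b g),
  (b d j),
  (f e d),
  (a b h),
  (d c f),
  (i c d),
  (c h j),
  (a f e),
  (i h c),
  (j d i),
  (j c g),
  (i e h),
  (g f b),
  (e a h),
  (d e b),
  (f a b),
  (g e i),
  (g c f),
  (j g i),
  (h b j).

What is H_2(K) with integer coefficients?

H_2 ≅ 0.

K has 10 vertices, 30 edges, 20 triangles.
rank ∂_2 = 20, rank ∂_3 = 0 ⇒ b_2 = 20 − 20 − 0 = 0. So H_2 = 0.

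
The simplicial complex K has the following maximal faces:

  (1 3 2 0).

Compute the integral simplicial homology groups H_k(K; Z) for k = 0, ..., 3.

We work with the vertex ordering 0 < 1 < 2 < 3. The simplices of K, each written with vertices in increasing order, are:

  0-simplices (4): [0], [1], [2], [3]
  1-simplices (6): [0,1], [0,2], [0,3], [1,2], [1,3], [2,3]
  2-simplices (4): [0,1,2], [0,1,3], [0,2,3], [1,2,3]
  3-simplices (1): [0,1,2,3]

giving chain groups C_0 ≅ Z^4, C_1 ≅ Z^6, C_2 ≅ Z^4, C_3 ≅ Z^1.

The boundary map ∂_1: C_1 → C_0 is given by ∂[p,q] = [q] − [p]. For instance
  ∂[1,2] = [2] − [1].
This gives a 4×6 integer matrix of rank 3; reducing to Smith normal form yields diagonal entries (1,1,1).

Boundary ∂_2: C_2 → C_1 maps a triangle to the signed sum of its edges. For instance
  ∂[0,1,2] = [1,2] − [0,2] + [0,1],
  ∂[0,2,3] = [2,3] − [0,3] + [0,2].
The 6×4 boundary matrix has rank 3 and Smith normal form diag(1,1,1).

The boundary map ∂_3: C_3 → C_2 sends each 3-simplex σ to the alternating sum Σ_i (−1)^i (σ with its i-th vertex removed). For instance
  ∂[0,1,2,3] = [1,2,3] − [0,2,3] + [0,1,3] − [0,1,2].
This gives a 4×1 integer matrix of rank 1; reducing to Smith normal form yields diagonal entries (1).

From H_k ≅ ker(∂_k) / im(∂_{k+1}) we obtain:

  H_0: rank C_0 − rank ∂_1 = 4 − 3 = 1, and the invariant factors of ∂_1 are all 1, so H_0 = Z.
  H_1: rank ker ∂_1 − rank ∂_2 = (6 − 3) − 3 = 0, and the invariant factors of ∂_2 are all 1, so H_1 = 0.
  H_2: rank ker ∂_2 − rank ∂_3 = (4 − 3) − 1 = 0, and the invariant factors of ∂_3 are all 1, so H_2 = 0.
  H_3: rank ker ∂_3 − rank ∂_4 = (1 − 1) − 0 = 0, and there is no ∂_4, so H_3 = 0.

H_0 ≅ Z,  H_1 = 0,  H_2 = 0,  H_3 = 0.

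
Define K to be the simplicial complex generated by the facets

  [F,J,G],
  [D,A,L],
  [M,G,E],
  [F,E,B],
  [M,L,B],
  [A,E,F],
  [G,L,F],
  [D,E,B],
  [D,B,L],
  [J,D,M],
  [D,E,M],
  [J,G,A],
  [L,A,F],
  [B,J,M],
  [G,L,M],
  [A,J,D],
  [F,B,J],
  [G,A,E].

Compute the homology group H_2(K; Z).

H_2 = 0.

Fix the vertex order A < B < D < E < F < G < J < L < M and write every simplex with vertices in increasing order. Then dim K = 2 and the simplices of K are:

  0-simplices (9): A, B, D, E, F, G, J, L, M
  1-simplices (27): AD, AE, AF, AG, AJ, AL, BD, BE, BF, BJ, BL, BM, DE, DJ, DL, DM, EF, EG, EM, FG, FJ, FL, GJ, GL, GM, JM, LM
  2-simplices (18): ADJ, ADL, AEF, AEG, AFL, AGJ, BDE, BDL, BEF, BFJ, BJM, BLM, DEM, DJM, EGM, FGJ, FGL, GLM

so the chain groups are C_0 ≅ Z^9, C_1 ≅ Z^27, C_2 ≅ Z^18.

∂_1: C_1 → C_0 sends each edge [p,q] (with p < q) to q − p. For instance
  ∂LM = M − L.
The resulting 9×27 matrix has rank 8, and its Smith normal form has invariant factors (1,1,1,1,1,1,1,1).

Boundary ∂_2: C_2 → C_1 sends each 2-simplex [p,q,r] to [q,r] − [p,r] + [p,q]. For instance
  ∂GLM = LM − GM + GL,
  ∂ADJ = DJ − AJ + AD.
This gives a 27×18 integer matrix of rank 18; reducing to Smith normal form yields diagonal entries (1,1,1,1,1,1,1,1,1,1,1,1,1,1,1,1,1,2).

From H_k ≅ ker(∂_k) / im(∂_{k+1}) we obtain:

  H_2: rank ker ∂_2 − rank ∂_3 = (18 − 18) − 0 = 0, and there is no ∂_3, so H_2 ≅ 0.

(K is a triangulation of the Klein bottle.)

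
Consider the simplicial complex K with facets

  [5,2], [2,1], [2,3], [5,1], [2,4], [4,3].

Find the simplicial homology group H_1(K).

H_1 = Z^2.

We work with the vertex ordering 1 < 2 < 3 < 4 < 5. The simplices of K, each written with vertices in increasing order, are:

  0-simplices (5): [1], [2], [3], [4], [5]
  1-simplices (6): [1,2], [1,5], [2,3], [2,4], [2,5], [3,4]

Hence C_0 ≅ Z^5, C_1 ≅ Z^6.

The boundary map ∂_1: C_1 → C_0 is given by ∂[p,q] = [q] − [p]. For instance
  ∂[2,3] = [3] − [2].
This gives a 5×6 integer matrix of rank 4; reducing to Smith normal form yields diagonal entries (1,1,1,1).

From H_k ≅ ker(∂_k) / im(∂_{k+1}) we obtain:

  H_1: rank ker ∂_1 − rank ∂_2 = (6 − 4) − 0 = 2, and there is no ∂_2, so H_1 = Z^2.

(K is a triangulation of a wedge of 2 circles.)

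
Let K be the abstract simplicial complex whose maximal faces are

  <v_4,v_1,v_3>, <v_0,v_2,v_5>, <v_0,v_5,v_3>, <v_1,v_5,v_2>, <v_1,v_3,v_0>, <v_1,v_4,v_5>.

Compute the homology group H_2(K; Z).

H_2 = 0.

Take the total order v_0 < v_1 < v_2 < v_3 < v_4 < v_5 on the vertex set. Then K (dimension 2) consists of the simplices:

  0-simplices (6): [v_0], [v_1], [v_2], [v_3], [v_4], [v_5]
  1-simplices (12): [v_0,v_1], [v_0,v_2], [v_0,v_3], [v_0,v_5], [v_1,v_2], [v_1,v_3], [v_1,v_4], [v_1,v_5], [v_2,v_5], [v_3,v_4], [v_3,v_5], [v_4,v_5]
  2-simplices (6): [v_0,v_1,v_3], [v_0,v_2,v_5], [v_0,v_3,v_5], [v_1,v_2,v_5], [v_1,v_3,v_4], [v_1,v_4,v_5]

so the chain groups are C_0 ≅ Z^6, C_1 ≅ Z^12, C_2 ≅ Z^6.

The boundary map ∂_1: C_1 → C_0 is given by ∂[p,q] = [q] − [p]. For instance
  ∂[v_4,v_5] = [v_5] − [v_4].
The resulting 6×12 matrix has rank 5, and its Smith normal form has invariant factors (1,1,1,1,1).

Boundary ∂_2: C_2 → C_1 acts by ∂[p,q,r] = [q,r] − [p,r] + [p,q]. For instance
  ∂[v_0,v_1,v_3] = [v_1,v_3] − [v_0,v_3] + [v_0,v_1],
  ∂[v_1,v_4,v_5] = [v_4,v_5] − [v_1,v_5] + [v_1,v_4].
This gives a 12×6 integer matrix of rank 6; reducing to Smith normal form yields diagonal entries (1,1,1,1,1,1).

Reading off H_k = ker ∂_k / im ∂_{k+1}:

  H_2: rank ker ∂_2 − rank ∂_3 = (6 − 6) − 0 = 0, and there is no ∂_3, so H_2 ≅ 0.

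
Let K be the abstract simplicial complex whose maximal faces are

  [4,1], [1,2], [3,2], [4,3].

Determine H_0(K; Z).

H_0 = Z.

Fix the vertex order 1 < 2 < 3 < 4 and write every simplex with vertices in increasing order. Then dim K = 1 and the simplices of K are:

  0-simplices (4): [1], [2], [3], [4]
  1-simplices (4): [1,2], [1,4], [2,3], [3,4]

Hence C_0 ≅ Z^4, C_1 ≅ Z^4.

The boundary map ∂_1: C_1 → C_0 is given by ∂[p,q] = [q] − [p].
The resulting 4×4 matrix has rank 3, and its Smith normal form has invariant factors (1,1,1).

Now H_k = ker ∂_k / im ∂_{k+1}, so:

  H_0: rank C_0 − rank ∂_1 = 4 − 3 = 1, and the invariant factors of ∂_1 are all 1, so H_0 ≅ Z.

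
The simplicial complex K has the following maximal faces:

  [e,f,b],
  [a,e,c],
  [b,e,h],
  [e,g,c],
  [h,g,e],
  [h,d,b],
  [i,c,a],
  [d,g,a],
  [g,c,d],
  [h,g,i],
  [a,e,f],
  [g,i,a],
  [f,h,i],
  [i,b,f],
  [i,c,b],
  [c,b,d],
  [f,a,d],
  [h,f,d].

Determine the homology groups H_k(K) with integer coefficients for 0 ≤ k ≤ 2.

H_0 = Z,  H_1 = Z ⊕ Z/2,  H_2 = 0.

Order the vertices as a < b < c < d < e < f < g < h < i. Listing each simplex with vertices in this order, K has dimension 2 with simplices:

  0-simplices (9): a, b, c, d, e, f, g, h, i
  1-simplices (27): ac, ad, ae, af, ag, ai, bc, bd, be, bf, bh, bi, cd, ce, cg, ci, df, dg, dh, ef, eg, eh, fh, fi, gh, gi, hi
  2-simplices (18): ace, aci, adf, adg, aef, agi, bcd, bci, bdh, bef, beh, bfi, cdg, ceg, dfh, egh, fhi, ghi

giving chain groups C_0 ≅ Z^9, C_1 ≅ Z^27, C_2 ≅ Z^18.

Boundary ∂_1: C_1 → C_0 sends each edge [p,q] (with p < q) to q − p.
This gives a 9×27 integer matrix of rank 8; reducing to Smith normal form yields diagonal entries (1,1,1,1,1,1,1,1).

∂_2: C_2 → C_1 maps a triangle to the signed sum of its edges. For instance
  ∂egh = gh − eh + eg,
  ∂aef = ef − af + ae.
The 27×18 boundary matrix has rank 18 and Smith normal form diag(1,1,1,1,1,1,1,1,1,1,1,1,1,1,1,1,1,2).

From H_k ≅ ker(∂_k) / im(∂_{k+1}) we obtain:

  H_0: rank C_0 − rank ∂_1 = 9 − 8 = 1, and the invariant factors of ∂_1 are all 1, so H_0 ≅ Z.
  H_1: rank ker ∂_1 − rank ∂_2 = (27 − 8) − 18 = 1, and ∂_2 has invariant factor 2 > 1, so H_1 ≅ Z ⊕ Z/2.
  H_2: rank ker ∂_2 − rank ∂_3 = (18 − 18) − 0 = 0, and there is no ∂_3, so H_2 ≅ 0.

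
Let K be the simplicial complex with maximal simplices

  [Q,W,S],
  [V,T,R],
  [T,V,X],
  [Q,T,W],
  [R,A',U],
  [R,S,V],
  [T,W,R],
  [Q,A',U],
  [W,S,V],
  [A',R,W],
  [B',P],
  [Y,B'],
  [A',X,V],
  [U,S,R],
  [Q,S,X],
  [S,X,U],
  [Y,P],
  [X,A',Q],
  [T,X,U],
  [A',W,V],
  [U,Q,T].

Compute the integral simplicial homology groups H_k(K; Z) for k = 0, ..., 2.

H_0 ≅ Z^2,  H_1 ≅ Z^2 ⊕ Z/2,  H_2 = 0.

K has 12 vertices, 30 edges, 18 triangles.
rank ∂_0 = 0, rank ∂_1 = 10 ⇒ b_0 = 12 − 0 − 10 = 2; all invariant factors of ∂_1 are 1 so no torsion. So H_0 ≅ Z^2.
rank ∂_1 = 10, rank ∂_2 = 18 ⇒ b_1 = 30 − 10 − 18 = 2; ∂_2 has invariant factor(s) [2] giving torsion. So H_1 ≅ Z^2 ⊕ Z/2.
rank ∂_2 = 18, rank ∂_3 = 0 ⇒ b_2 = 18 − 18 − 0 = 0. So H_2 ≅ 0.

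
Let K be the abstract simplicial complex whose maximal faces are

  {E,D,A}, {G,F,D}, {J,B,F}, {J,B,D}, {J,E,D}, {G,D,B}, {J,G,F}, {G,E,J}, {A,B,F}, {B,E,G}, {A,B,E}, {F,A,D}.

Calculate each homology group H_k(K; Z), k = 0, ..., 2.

H_0 ≅ Z,  H_1 ≅ Z/2,  H_2 = 0.

Order the vertices as A < B < D < E < F < G < J. Listing each simplex with vertices in this order, K has dimension 2 with simplices:

  0-simplices (7): A, B, D, E, F, G, J
  1-simplices (18): AB, AD, AE, AF, BD, BE, BF, BG, BJ, DE, DF, DG, DJ, EG, EJ, FG, FJ, GJ
  2-simplices (12): ABE, ABF, ADE, ADF, BDG, BDJ, BEG, BFJ, DEJ, DFG, EGJ, FGJ

Hence C_0 ≅ Z^7, C_1 ≅ Z^18, C_2 ≅ Z^12.

∂_1: C_1 → C_0 is given by ∂[p,q] = [q] − [p].
The 7×18 boundary matrix has rank 6 and Smith normal form diag(1,1,1,1,1,1).

Boundary ∂_2: C_2 → C_1 acts by ∂[p,q,r] = [q,r] − [p,r] + [p,q]. For instance
  ∂EGJ = GJ − EJ + EG,
  ∂FGJ = GJ − FJ + FG.
The 18×12 boundary matrix has rank 12 and Smith normal form diag(1,1,1,1,1,1,1,1,1,1,1,2).

From H_k ≅ ker(∂_k) / im(∂_{k+1}) we obtain:

  H_0: rank C_0 − rank ∂_1 = 7 − 6 = 1, and the invariant factors of ∂_1 are all 1, so H_0 = Z.
  H_1: rank ker ∂_1 − rank ∂_2 = (18 − 6) − 12 = 0, and ∂_2 has invariant factor 2 > 1, so H_1 = Z/2.
  H_2: rank ker ∂_2 − rank ∂_3 = (12 − 12) − 0 = 0, and there is no ∂_3, so H_2 = 0.

As a check, the Euler characteristic is 7 − 18 + 12 = 1, which agrees with 1 − 0 + 0 = 1.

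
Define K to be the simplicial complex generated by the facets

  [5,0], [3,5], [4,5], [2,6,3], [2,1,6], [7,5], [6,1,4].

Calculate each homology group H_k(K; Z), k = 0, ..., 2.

H_0 ≅ Z,  H_1 ≅ Z,  H_2 = 0.

K has 8 vertices, 11 edges, 3 triangles.
rank ∂_0 = 0, rank ∂_1 = 7 ⇒ b_0 = 8 − 0 − 7 = 1; all invariant factors of ∂_1 are 1 so no torsion. So H_0 = Z.
rank ∂_1 = 7, rank ∂_2 = 3 ⇒ b_1 = 11 − 7 − 3 = 1; all invariant factors of ∂_2 are 1 so no torsion. So H_1 = Z.
rank ∂_2 = 3, rank ∂_3 = 0 ⇒ b_2 = 3 − 3 − 0 = 0. So H_2 = 0.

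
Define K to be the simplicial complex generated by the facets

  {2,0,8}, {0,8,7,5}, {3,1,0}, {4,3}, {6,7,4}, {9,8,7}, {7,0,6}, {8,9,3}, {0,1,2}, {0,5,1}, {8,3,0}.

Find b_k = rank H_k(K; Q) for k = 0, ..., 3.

Fix the vertex order 0 < 1 < 2 < 3 < 4 < 5 < 6 < 7 < 8 < 9 and write every simplex with vertices in increasing order. Then dim K = 3 and the simplices of K are:

  0-simplices (10): [0], [1], [2], [3], [4], [5], [6], [7], [8], [9]
  1-simplices (22): [0,1], [0,2], [0,3], [0,5], [0,6], [0,7], [0,8], [1,2], [1,3], [1,5], [2,8], [3,4], [3,8], [3,9], [4,6], [4,7], [5,7], [5,8], [6,7], [7,8], [7,9], [8,9]
  2-simplices (13): [0,1,2], [0,1,3], [0,1,5], [0,2,8], [0,3,8], [0,5,7], [0,5,8], [0,6,7], [0,7,8], [3,8,9], [4,6,7], [5,7,8], [7,8,9]
  3-simplices (1): [0,5,7,8]

Hence C_0 ≅ Z^10, C_1 ≅ Z^22, C_2 ≅ Z^13, C_3 ≅ Z^1.

The boundary map ∂_1: C_1 → C_0 sends each edge [p,q] (with p < q) to q − p. For instance
  ∂[5,8] = [8] − [5].
The resulting 10×22 matrix has rank 9, and its Smith normal form has invariant factors (1,1,1,1,1,1,1,1,1).

∂_2: C_2 → C_1 maps a triangle to the signed sum of its edges. For instance
  ∂[3,8,9] = [8,9] − [3,9] + [3,8],
  ∂[0,1,2] = [1,2] − [0,2] + [0,1].
The 22×13 boundary matrix has rank 12 and Smith normal form diag(1,1,1,1,1,1,1,1,1,1,1,1).

The boundary map ∂_3: C_3 → C_2 sends each 3-simplex σ to the alternating sum Σ_i (−1)^i (σ with its i-th vertex removed). For instance
  ∂[0,5,7,8] = [5,7,8] − [0,7,8] + [0,5,8] − [0,5,7].
The resulting 13×1 matrix has rank 1, and its Smith normal form has invariant factors (1).

Reading off H_k = ker ∂_k / im ∂_{k+1}:

  H_0: rank C_0 − rank ∂_1 = 10 − 9 = 1, and the invariant factors of ∂_1 are all 1, so H_0 = Z.
  H_1: rank ker ∂_1 − rank ∂_2 = (22 − 9) − 12 = 1, and the invariant factors of ∂_2 are all 1, so H_1 = Z.
  H_2: rank ker ∂_2 − rank ∂_3 = (13 − 12) − 1 = 0, and the invariant factors of ∂_3 are all 1, so H_2 = 0.
  H_3: rank ker ∂_3 − rank ∂_4 = (1 − 1) − 0 = 0, and there is no ∂_4, so H_3 = 0.

Hence the Betti numbers are b_0 = 1, b_1 = 1, b_2 = 0, b_3 = 0.

b_0 = 1, b_1 = 1, b_2 = 0, b_3 = 0.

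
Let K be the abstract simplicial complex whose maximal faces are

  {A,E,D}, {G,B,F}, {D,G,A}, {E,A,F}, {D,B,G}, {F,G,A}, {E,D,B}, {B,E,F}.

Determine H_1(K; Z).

H_1 ≅ 0.

Fix the vertex order A < B < D < E < F < G and write every simplex with vertices in increasing order. Then dim K = 2 and the simplices of K are:

  0-simplices (6): A, B, D, E, F, G
  1-simplices (12): AD, AE, AF, AG, BD, BE, BF, BG, DE, DG, EF, FG
  2-simplices (8): ADE, ADG, AEF, AFG, BDE, BDG, BEF, BFG

giving chain groups C_0 ≅ Z^6, C_1 ≅ Z^12, C_2 ≅ Z^8.

The boundary map ∂_1: C_1 → C_0 maps an edge to its endpoints' difference, ∂[p,q] = q − p.
The 6×12 boundary matrix has rank 5 and Smith normal form diag(1,1,1,1,1).

The boundary map ∂_2: C_2 → C_1 maps a triangle to the signed sum of its edges. For instance
  ∂BDG = DG − BG + BD,
  ∂ADG = DG − AG + AD.
This gives a 12×8 integer matrix of rank 7; reducing to Smith normal form yields diagonal entries (1,1,1,1,1,1,1).

Computing H_k = (kernel of ∂_k) / (image of ∂_{k+1}):

  H_1: rank ker ∂_1 − rank ∂_2 = (12 − 5) − 7 = 0, and the invariant factors of ∂_2 are all 1, so H_1 ≅ 0.

(K is a triangulation of the 2-sphere S^2.)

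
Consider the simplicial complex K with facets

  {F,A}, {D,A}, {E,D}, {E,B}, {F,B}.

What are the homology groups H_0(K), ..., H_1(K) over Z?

Fix the vertex order A < B < D < E < F and write every simplex with vertices in increasing order. Then dim K = 1 and the simplices of K are:

  0-simplices (5): A, B, D, E, F
  1-simplices (5): AD, AF, BE, BF, DE

giving chain groups C_0 ≅ Z^5, C_1 ≅ Z^5.

∂_1: C_1 → C_0 sends each edge [p,q] (with p < q) to q − p. For instance
  ∂BF = F − B.
The 5×5 boundary matrix has rank 4 and Smith normal form diag(1,1,1,1).

From H_k ≅ ker(∂_k) / im(∂_{k+1}) we obtain:

  H_0: rank C_0 − rank ∂_1 = 5 − 4 = 1, and the invariant factors of ∂_1 are all 1, so H_0 ≅ Z.
  H_1: rank ker ∂_1 − rank ∂_2 = (5 − 4) − 0 = 1, and there is no ∂_2, so H_1 ≅ Z.

As a check, the Euler characteristic is 5 − 5 = 0, which agrees with 1 − 1 = 0.

H_0 = Z,  H_1 = Z.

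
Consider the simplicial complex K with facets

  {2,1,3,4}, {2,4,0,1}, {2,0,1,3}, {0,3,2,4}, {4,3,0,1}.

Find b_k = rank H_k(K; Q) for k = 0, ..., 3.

b_0 = 1, b_1 = 0, b_2 = 0, b_3 = 1.

K has 5 vertices, 10 edges, 10 triangles, 5 3-simplices.
rank ∂_0 = 0, rank ∂_1 = 4 ⇒ b_0 = 5 − 0 − 4 = 1; all invariant factors of ∂_1 are 1 so no torsion. So H_0 ≅ Z.
rank ∂_1 = 4, rank ∂_2 = 6 ⇒ b_1 = 10 − 4 − 6 = 0; all invariant factors of ∂_2 are 1 so no torsion. So H_1 ≅ 0.
rank ∂_2 = 6, rank ∂_3 = 4 ⇒ b_2 = 10 − 6 − 4 = 0; all invariant factors of ∂_3 are 1 so no torsion. So H_2 ≅ 0.
rank ∂_3 = 4, rank ∂_4 = 0 ⇒ b_3 = 5 − 4 − 0 = 1. So H_3 ≅ Z.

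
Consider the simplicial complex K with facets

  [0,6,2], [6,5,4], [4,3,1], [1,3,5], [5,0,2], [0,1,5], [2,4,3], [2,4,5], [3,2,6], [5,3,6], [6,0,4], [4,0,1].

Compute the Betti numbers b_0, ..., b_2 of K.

b_0 = 1, b_1 = 0, b_2 = 0.

We work with the vertex ordering 0 < 1 < 2 < 3 < 4 < 5 < 6. The simplices of K, each written with vertices in increasing order, are:

  0-simplices (7): [0], [1], [2], [3], [4], [5], [6]
  1-simplices (18): [0,1], [0,2], [0,4], [0,5], [0,6], [1,3], [1,4], [1,5], [2,3], [2,4], [2,5], [2,6], [3,4], [3,5], [3,6], [4,5], [4,6], [5,6]
  2-simplices (12): [0,1,4], [0,1,5], [0,2,5], [0,2,6], [0,4,6], [1,3,4], [1,3,5], [2,3,4], [2,3,6], [2,4,5], [3,5,6], [4,5,6]

Hence C_0 ≅ Z^7, C_1 ≅ Z^18, C_2 ≅ Z^12.

∂_1: C_1 → C_0 sends each edge [p,q] (with p < q) to q − p. For instance
  ∂[5,6] = [6] − [5].
This gives a 7×18 integer matrix of rank 6; reducing to Smith normal form yields diagonal entries (1,1,1,1,1,1).

Boundary ∂_2: C_2 → C_1 maps a triangle to the signed sum of its edges. For instance
  ∂[1,3,5] = [3,5] − [1,5] + [1,3],
  ∂[1,3,4] = [3,4] − [1,4] + [1,3].
The 18×12 boundary matrix has rank 12 and Smith normal form diag(1,1,1,1,1,1,1,1,1,1,1,2).

Reading off H_k = ker ∂_k / im ∂_{k+1}:

  H_0: rank C_0 − rank ∂_1 = 7 − 6 = 1, and the invariant factors of ∂_1 are all 1, so H_0 ≅ Z.
  H_1: rank ker ∂_1 − rank ∂_2 = (18 − 6) − 12 = 0, and ∂_2 has invariant factor 2 > 1, so H_1 ≅ Z/2.
  H_2: rank ker ∂_2 − rank ∂_3 = (12 − 12) − 0 = 0, and there is no ∂_3, so H_2 ≅ 0.

Hence the Betti numbers are b_0 = 1, b_1 = 0, b_2 = 0.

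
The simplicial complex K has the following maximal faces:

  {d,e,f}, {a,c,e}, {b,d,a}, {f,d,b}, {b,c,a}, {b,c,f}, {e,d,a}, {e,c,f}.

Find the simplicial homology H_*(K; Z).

Take the total order a < b < c < d < e < f on the vertex set. Then K (dimension 2) consists of the simplices:

  0-simplices (6): a, b, c, d, e, f
  1-simplices (12): ab, ac, ad, ae, bc, bd, bf, ce, cf, de, df, ef
  2-simplices (8): abc, abd, ace, ade, bcf, bdf, cef, def

so the chain groups are C_0 ≅ Z^6, C_1 ≅ Z^12, C_2 ≅ Z^8.

The boundary map ∂_1: C_1 → C_0 sends each edge [p,q] (with p < q) to q − p. For instance
  ∂ae = e − a.
The resulting 6×12 matrix has rank 5, and its Smith normal form has invariant factors (1,1,1,1,1).

The boundary map ∂_2: C_2 → C_1 sends each 2-simplex [p,q,r] to [q,r] − [p,r] + [p,q]. For instance
  ∂def = ef − df + de,
  ∂bcf = cf − bf + bc.
As a 12×8 matrix over Z this has rank 7, with invariant factors (1,1,1,1,1,1,1).

Reading off H_k = ker ∂_k / im ∂_{k+1}:

  H_0: rank C_0 − rank ∂_1 = 6 − 5 = 1, and the invariant factors of ∂_1 are all 1, so H_0 ≅ Z.
  H_1: rank ker ∂_1 − rank ∂_2 = (12 − 5) − 7 = 0, and the invariant factors of ∂_2 are all 1, so H_1 ≅ 0.
  H_2: rank ker ∂_2 − rank ∂_3 = (8 − 7) − 0 = 1, and there is no ∂_3, so H_2 ≅ Z.

As a check, the Euler characteristic is 6 − 12 + 8 = 2, which agrees with 1 − 0 + 1 = 2.
(K is a triangulation of the 2-sphere S^2.)

H_0 = Z,  H_1 = 0,  H_2 = Z.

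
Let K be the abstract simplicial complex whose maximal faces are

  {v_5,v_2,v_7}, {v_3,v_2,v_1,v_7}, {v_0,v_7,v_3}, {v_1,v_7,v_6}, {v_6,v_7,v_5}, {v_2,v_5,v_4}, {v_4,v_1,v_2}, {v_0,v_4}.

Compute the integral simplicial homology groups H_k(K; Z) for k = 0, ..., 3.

H_0 = Z,  H_1 = Z,  H_2 = 0,  H_3 = 0.

K has 8 vertices, 17 edges, 10 triangles, 1 3-simplex.
rank ∂_0 = 0, rank ∂_1 = 7 ⇒ b_0 = 8 − 0 − 7 = 1; all invariant factors of ∂_1 are 1 so no torsion. So H_0 ≅ Z.
rank ∂_1 = 7, rank ∂_2 = 9 ⇒ b_1 = 17 − 7 − 9 = 1; all invariant factors of ∂_2 are 1 so no torsion. So H_1 ≅ Z.
rank ∂_2 = 9, rank ∂_3 = 1 ⇒ b_2 = 10 − 9 − 1 = 0; all invariant factors of ∂_3 are 1 so no torsion. So H_2 ≅ 0.
rank ∂_3 = 1, rank ∂_4 = 0 ⇒ b_3 = 1 − 1 − 0 = 0. So H_3 ≅ 0.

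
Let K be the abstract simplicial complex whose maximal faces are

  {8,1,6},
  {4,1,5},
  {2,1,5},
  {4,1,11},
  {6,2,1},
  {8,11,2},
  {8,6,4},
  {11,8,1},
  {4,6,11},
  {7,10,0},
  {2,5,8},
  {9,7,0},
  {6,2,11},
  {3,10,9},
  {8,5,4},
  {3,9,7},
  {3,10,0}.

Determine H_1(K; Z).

K has 12 vertices, 28 edges, 17 triangles.
rank ∂_1 = 10, rank ∂_2 = 17 ⇒ b_1 = 28 − 10 − 17 = 1; ∂_2 has invariant factor(s) [2] giving torsion. So H_1 ≅ Z ⊕ Z_2.

H_1 ≅ Z ⊕ Z_2.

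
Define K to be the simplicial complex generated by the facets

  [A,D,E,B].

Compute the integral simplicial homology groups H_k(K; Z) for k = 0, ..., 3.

Take the total order A < B < D < E on the vertex set. Then K (dimension 3) consists of the simplices:

  0-simplices (4): A, B, D, E
  1-simplices (6): AB, AD, AE, BD, BE, DE
  2-simplices (4): ABD, ABE, ADE, BDE
  3-simplices (1): ABDE

so the chain groups are C_0 ≅ Z^4, C_1 ≅ Z^6, C_2 ≅ Z^4, C_3 ≅ Z^1.

The boundary map ∂_1: C_1 → C_0 is given by ∂[p,q] = [q] − [p].
The resulting 4×6 matrix has rank 3, and its Smith normal form has invariant factors (1,1,1).

∂_2: C_2 → C_1 acts by ∂[p,q,r] = [q,r] − [p,r] + [p,q]. For instance
  ∂ABE = BE − AE + AB,
  ∂ABD = BD − AD + AB.
This gives a 6×4 integer matrix of rank 3; reducing to Smith normal form yields diagonal entries (1,1,1).

∂_3: C_3 → C_2 sends each 3-simplex σ to the alternating sum Σ_i (−1)^i (σ with its i-th vertex removed). For instance
  ∂ABDE = BDE − ADE + ABE − ABD.
This gives a 4×1 integer matrix of rank 1; reducing to Smith normal form yields diagonal entries (1).

From H_k ≅ ker(∂_k) / im(∂_{k+1}) we obtain:

  H_0: rank C_0 − rank ∂_1 = 4 − 3 = 1, and the invariant factors of ∂_1 are all 1, so H_0 ≅ Z.
  H_1: rank ker ∂_1 − rank ∂_2 = (6 − 3) − 3 = 0, and the invariant factors of ∂_2 are all 1, so H_1 ≅ 0.
  H_2: rank ker ∂_2 − rank ∂_3 = (4 − 3) − 1 = 0, and the invariant factors of ∂_3 are all 1, so H_2 ≅ 0.
  H_3: rank ker ∂_3 − rank ∂_4 = (1 − 1) − 0 = 0, and there is no ∂_4, so H_3 ≅ 0.

(K is a triangulation of the 3-simplex.)

H_0 = Z,  H_1 = 0,  H_2 = 0,  H_3 = 0.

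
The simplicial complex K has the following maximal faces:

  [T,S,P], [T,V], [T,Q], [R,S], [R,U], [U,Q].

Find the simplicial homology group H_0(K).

H_0 ≅ Z.

Take the total order P < Q < R < S < T < U < V on the vertex set. Then K (dimension 2) consists of the simplices:

  0-simplices (7): P, Q, R, S, T, U, V
  1-simplices (8): PS, PT, QT, QU, RS, RU, ST, TV
  2-simplices (1): PST

giving chain groups C_0 ≅ Z^7, C_1 ≅ Z^8, C_2 ≅ Z^1.

Boundary ∂_1: C_1 → C_0 maps an edge to its endpoints' difference, ∂[p,q] = q − p. For instance
  ∂RU = U − R.
The resulting 7×8 matrix has rank 6, and its Smith normal form has invariant factors (1,1,1,1,1,1).

The boundary map ∂_2: C_2 → C_1 maps a triangle to the signed sum of its edges. For instance
  ∂PST = ST − PT + PS.
This gives a 8×1 integer matrix of rank 1; reducing to Smith normal form yields diagonal entries (1).

Now H_k = ker ∂_k / im ∂_{k+1}, so:

  H_0: rank C_0 − rank ∂_1 = 7 − 6 = 1, and the invariant factors of ∂_1 are all 1, so H_0 ≅ Z.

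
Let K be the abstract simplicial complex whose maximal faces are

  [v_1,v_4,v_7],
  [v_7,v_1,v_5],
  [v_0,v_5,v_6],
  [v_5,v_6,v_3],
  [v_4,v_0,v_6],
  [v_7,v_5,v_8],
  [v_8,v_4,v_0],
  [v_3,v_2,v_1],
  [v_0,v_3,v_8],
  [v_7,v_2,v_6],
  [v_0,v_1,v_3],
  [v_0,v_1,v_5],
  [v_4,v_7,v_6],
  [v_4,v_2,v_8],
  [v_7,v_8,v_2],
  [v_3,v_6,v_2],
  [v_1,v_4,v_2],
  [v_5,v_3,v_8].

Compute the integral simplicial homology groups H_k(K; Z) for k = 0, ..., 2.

H_0 = Z,  H_1 = Z ⊕ Z/2,  H_2 = 0.

Order the vertices as v_0 < v_1 < v_2 < v_3 < v_4 < v_5 < v_6 < v_7 < v_8. Listing each simplex with vertices in this order, K has dimension 2 with simplices:

  0-simplices (9): [v_0], [v_1], [v_2], [v_3], [v_4], [v_5], [v_6], [v_7], [v_8]
  1-simplices (27): (27 of them)
  2-simplices (18): (18 of them)

Hence C_0 ≅ Z^9, C_1 ≅ Z^27, C_2 ≅ Z^18.

The boundary map ∂_1: C_1 → C_0 is given by ∂[p,q] = [q] − [p].
The 9×27 boundary matrix has rank 8 and Smith normal form diag(1,1,1,1,1,1,1,1).

Boundary ∂_2: C_2 → C_1 acts by ∂[p,q,r] = [q,r] − [p,r] + [p,q]. For instance
  ∂[v_0,v_5,v_6] = [v_5,v_6] − [v_0,v_6] + [v_0,v_5],
  ∂[v_5,v_7,v_8] = [v_7,v_8] − [v_5,v_8] + [v_5,v_7].
This gives a 27×18 integer matrix of rank 18; reducing to Smith normal form yields diagonal entries (1,1,1,1,1,1,1,1,1,1,1,1,1,1,1,1,1,2).

Reading off H_k = ker ∂_k / im ∂_{k+1}:

  H_0: rank C_0 − rank ∂_1 = 9 − 8 = 1, and the invariant factors of ∂_1 are all 1, so H_0 ≅ Z.
  H_1: rank ker ∂_1 − rank ∂_2 = (27 − 8) − 18 = 1, and ∂_2 has invariant factor 2 > 1, so H_1 ≅ Z ⊕ Z/2.
  H_2: rank ker ∂_2 − rank ∂_3 = (18 − 18) − 0 = 0, and there is no ∂_3, so H_2 ≅ 0.

As a check, the Euler characteristic is 9 − 27 + 18 = 0, which agrees with 1 − 1 + 0 = 0.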